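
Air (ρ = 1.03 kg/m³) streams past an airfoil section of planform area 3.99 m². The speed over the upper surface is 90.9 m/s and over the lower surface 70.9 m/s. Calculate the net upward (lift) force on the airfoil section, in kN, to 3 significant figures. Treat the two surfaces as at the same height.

From P + ½ρv² = const at equal height, P_low − P_up = ½ρ(v_up² − v_low²).
ΔP = ½·1.03·(90.9² − 70.9²) = 1670 Pa.
Lift = ΔP · A = 1670 × 3.99 = 6650 N.

6.65 kN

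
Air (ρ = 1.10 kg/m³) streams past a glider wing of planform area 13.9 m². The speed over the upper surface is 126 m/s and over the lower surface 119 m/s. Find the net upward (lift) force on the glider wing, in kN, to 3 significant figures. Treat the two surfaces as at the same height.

F ≈ 13.1 kN

From P + ½ρv² = const at equal height, P_low − P_up = ½ρ(v_up² − v_low²).
ΔP = ½·1.10·(126² − 119²) = 943 Pa.
Lift = ΔP · A = 943 × 13.9 = 13100 N.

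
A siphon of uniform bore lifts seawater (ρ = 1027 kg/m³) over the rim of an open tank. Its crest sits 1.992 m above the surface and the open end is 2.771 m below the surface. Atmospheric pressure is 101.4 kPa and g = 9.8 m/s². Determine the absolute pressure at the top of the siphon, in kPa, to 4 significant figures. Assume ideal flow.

P_top = 53.46 kPa

Bernoulli surface→outlet gives ½v² = g·h_out, so v = √(2·9.8·2.771) = 7.370 m/s.
Continuity keeps v the same throughout the tube; from surface to crest, P_atm + 0 = P_top + ½ρv² + ρg·h_top.
P_top = 101400 − ½·1027·7.370² − 1027·9.8·1.992 = 53460 Pa.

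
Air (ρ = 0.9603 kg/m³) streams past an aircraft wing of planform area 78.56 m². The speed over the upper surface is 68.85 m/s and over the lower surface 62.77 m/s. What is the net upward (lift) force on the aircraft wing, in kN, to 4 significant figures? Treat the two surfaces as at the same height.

F ≈ 30.19 kN

The faster flow above has the lower pressure; Bernoulli (same height) gives ΔP = ½ρ(v_up² − v_low²).
ΔP = ½·0.9603·(68.85² − 62.77²) = 384.2 Pa.
Lift = ΔP · A = 384.2 × 78.56 = 30190 N.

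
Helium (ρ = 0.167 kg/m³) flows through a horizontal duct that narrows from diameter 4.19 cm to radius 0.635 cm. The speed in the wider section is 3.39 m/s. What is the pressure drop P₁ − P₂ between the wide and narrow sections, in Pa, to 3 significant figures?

Continuity gives A₁v₁ = A₂v₂, so v₂ = (13.8 cm²)/(1.27 cm²) × 3.39 m/s = 36.9 m/s.
With no height change, Bernoulli's equation is P₁ + ½ρv₁² = P₂ + ½ρv₂².
P₁ − P₂ = ½·0.167·(36.9² − 3.39²) = ½·0.167·1350 = 113 Pa.

113 Pa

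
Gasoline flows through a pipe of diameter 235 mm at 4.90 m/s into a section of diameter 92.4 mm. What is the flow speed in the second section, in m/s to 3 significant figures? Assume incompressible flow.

v₂ ≈ 31.7 m/s

Mass conservation (A₁v₁ = A₂v₂) gives v₂ = 4.90 × 434/67.1 = 31.7 m/s.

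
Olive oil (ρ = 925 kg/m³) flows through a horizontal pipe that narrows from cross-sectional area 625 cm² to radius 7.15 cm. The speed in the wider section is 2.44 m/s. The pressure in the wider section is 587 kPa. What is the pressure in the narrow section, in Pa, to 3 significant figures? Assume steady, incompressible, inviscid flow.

By continuity, v₂ = v₁·A₁/A₂ = 2.44·(625/161) = 9.50 m/s.
Along the horizontal streamline, P + ½ρv² is constant.
P₂ = P₁ − ½ρ(v₂² − v₁²) = 587000 − ½·925·(9.50² − 2.44²) = 587000 − 38900 = 548000 Pa.

548000 Pa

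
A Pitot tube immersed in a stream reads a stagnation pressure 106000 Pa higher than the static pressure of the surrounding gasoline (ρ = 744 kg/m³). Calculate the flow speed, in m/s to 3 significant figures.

The dynamic pressure equals the rise in static pressure at the stagnation point: ΔP = ½ρv².
v = √(2ΔP/ρ) = √(2·106000/744) = 16.9 m/s.

v ≈ 16.9 m/s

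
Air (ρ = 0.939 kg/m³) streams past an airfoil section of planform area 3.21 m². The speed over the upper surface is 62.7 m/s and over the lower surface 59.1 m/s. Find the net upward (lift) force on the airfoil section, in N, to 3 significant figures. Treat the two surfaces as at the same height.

F ≈ 661 N

From P + ½ρv² = const at equal height, P_low − P_up = ½ρ(v_up² − v_low²).
ΔP = ½·0.939·(62.7² − 59.1²) = 206 Pa.
Lift = ΔP · A = 206 × 3.21 = 661 N.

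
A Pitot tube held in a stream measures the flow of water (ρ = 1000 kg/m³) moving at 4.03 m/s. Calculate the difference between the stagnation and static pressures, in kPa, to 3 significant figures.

ΔP ≈ 8.12 kPa

The dynamic pressure equals the rise in static pressure at the stagnation point: ΔP = ½ρv².
ΔP = ½·1000·4.03² = 8120 Pa.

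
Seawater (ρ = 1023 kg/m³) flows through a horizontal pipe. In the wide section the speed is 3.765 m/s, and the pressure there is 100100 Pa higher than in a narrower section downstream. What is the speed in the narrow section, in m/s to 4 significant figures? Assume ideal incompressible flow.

Along the level pipe P + ½ρv² is conserved, hence v₂² = v₁² + 2(P₁ − P₂)/ρ.
v₂ = √(3.765² + 2·100100/1023) = √(14.18 + 195.7) = 14.49 m/s.

14.49 m/s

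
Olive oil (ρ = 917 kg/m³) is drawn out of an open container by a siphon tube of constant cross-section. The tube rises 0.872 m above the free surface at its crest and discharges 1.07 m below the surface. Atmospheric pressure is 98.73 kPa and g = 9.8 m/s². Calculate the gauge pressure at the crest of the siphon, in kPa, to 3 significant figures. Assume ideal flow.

From the surface to the outlet (both open to atmosphere, surface at rest): v = √(2g·h_out) = √(2·9.8·1.07) = 4.58 m/s.
The bore is uniform, so the speed at the crest is the same v. Bernoulli surface→crest: P_atm = P_top + ½ρv² + ρg·h_top.
P_top = 98730 − ½·917·4.58² − 917·9.8·0.872 = 81300 Pa. So P_gauge = P_top − P_atm = -17500 Pa.

P_gauge ≈ -17.5 kPa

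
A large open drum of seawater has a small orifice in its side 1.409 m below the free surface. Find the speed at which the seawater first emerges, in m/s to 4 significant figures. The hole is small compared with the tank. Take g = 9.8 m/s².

With the surface at rest and both surface and jet at atmospheric pressure, Bernoulli gives ρg h = ½ρv², so v = √(2gh) = √(2·9.8·1.409) = 5.255 m/s.

5.255 m/s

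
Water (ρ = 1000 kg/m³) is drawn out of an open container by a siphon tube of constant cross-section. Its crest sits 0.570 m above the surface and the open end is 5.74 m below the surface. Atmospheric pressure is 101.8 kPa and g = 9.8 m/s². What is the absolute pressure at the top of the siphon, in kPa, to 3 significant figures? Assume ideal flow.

P_top ≈ 40.0 kPa

From the surface to the outlet (both open to atmosphere, surface at rest): v = √(2g·h_out) = √(2·9.8·5.74) = 10.6 m/s.
With constant cross-section the crest speed equals v; applying Bernoulli from the surface up to the crest, P_top = P_atm − ½ρv² − ρg·h_top.
P_top = 101800 − ½·1000·10.6² − 1000·9.8·0.570 = 40000 Pa.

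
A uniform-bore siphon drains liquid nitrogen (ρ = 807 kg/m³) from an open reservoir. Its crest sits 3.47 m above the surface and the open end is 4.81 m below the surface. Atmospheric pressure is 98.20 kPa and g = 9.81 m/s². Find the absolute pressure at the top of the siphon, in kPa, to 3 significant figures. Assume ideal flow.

P_top ≈ 32.6 kPa

From the surface to the outlet (both open to atmosphere, surface at rest): v = √(2g·h_out) = √(2·9.81·4.81) = 9.71 m/s.
Continuity keeps v the same throughout the tube; from surface to crest, P_atm + 0 = P_top + ½ρv² + ρg·h_top.
P_top = 98200 − ½·807·9.71² − 807·9.81·3.47 = 32600 Pa.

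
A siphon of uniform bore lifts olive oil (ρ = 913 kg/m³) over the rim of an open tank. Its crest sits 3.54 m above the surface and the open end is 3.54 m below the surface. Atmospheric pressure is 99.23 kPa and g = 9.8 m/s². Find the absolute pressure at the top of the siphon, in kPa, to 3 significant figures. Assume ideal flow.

P_top = 35.9 kPa

The outlet speed comes from Torricelli: v = √(2g·3.54) = 8.33 m/s.
Continuity keeps v the same throughout the tube; from surface to crest, P_atm + 0 = P_top + ½ρv² + ρg·h_top.
P_top = 99230 − ½·913·8.33² − 913·9.8·3.54 = 35900 Pa.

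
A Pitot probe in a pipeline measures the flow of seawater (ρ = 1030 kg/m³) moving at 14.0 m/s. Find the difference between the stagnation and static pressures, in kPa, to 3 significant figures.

101 kPa

The dynamic pressure equals the rise in static pressure at the stagnation point: ΔP = ½ρv².
ΔP = ½·1030·14.0² = 101000 Pa.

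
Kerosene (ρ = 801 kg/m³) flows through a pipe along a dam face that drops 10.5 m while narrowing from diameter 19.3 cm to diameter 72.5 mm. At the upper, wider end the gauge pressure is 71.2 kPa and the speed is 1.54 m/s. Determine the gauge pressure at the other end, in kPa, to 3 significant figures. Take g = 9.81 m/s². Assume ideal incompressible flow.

Continuity gives A₁v₁ = A₂v₂, so v₂ = (293 cm²)/(41.3 cm²) × 1.54 m/s = 10.9 m/s.
Energy conservation along the streamline gives P₂ = P₁ − ½ρ(v₂² − v₁²) − ρg(h₂ − h₁).
P₂ = 71200 + ½·801·(1.54² − 10.9²) − 801·9.81·(−10.5) = 71200 + (-46800) − (-82500) = 107000 Pa.

P₂ ≈ 107 kPa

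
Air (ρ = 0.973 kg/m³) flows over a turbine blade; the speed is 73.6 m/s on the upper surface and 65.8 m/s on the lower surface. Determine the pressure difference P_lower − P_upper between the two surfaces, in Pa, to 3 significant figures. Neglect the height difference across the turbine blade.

With negligible Δh, P + ½ρv² is constant, so P_low − P_up = ½ρ(v_up² − v_low²).
ΔP = ½·0.973·(73.6² − 65.8²) = 529 Pa.

ΔP = 529 Pa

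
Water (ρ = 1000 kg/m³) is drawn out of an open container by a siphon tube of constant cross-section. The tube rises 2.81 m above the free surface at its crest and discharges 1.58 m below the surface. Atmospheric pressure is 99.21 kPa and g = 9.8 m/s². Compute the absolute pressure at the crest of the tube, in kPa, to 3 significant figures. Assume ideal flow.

The outlet speed comes from Torricelli: v = √(2g·1.58) = 5.56 m/s.
Continuity keeps v the same throughout the tube; from surface to crest, P_atm + 0 = P_top + ½ρv² + ρg·h_top.
P_top = 99210 − ½·1000·5.56² − 1000·9.8·2.81 = 56200 Pa.

P_top = 56.2 kPa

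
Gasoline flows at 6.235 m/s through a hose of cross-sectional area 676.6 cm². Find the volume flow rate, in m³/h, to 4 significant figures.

Q = A·v = 0.06766 m² × 6.235 m/s = 0.4219 m³/s.
Converting: 0.4219 m³/s × 3600 = 1519 m³/h.

Q ≈ 1519 m³/h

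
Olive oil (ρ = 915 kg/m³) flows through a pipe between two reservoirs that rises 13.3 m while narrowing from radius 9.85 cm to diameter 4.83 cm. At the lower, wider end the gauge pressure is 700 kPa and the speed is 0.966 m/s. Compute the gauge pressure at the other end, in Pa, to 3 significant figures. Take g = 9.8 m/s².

P₂ ≈ 463000 Pa

Continuity gives A₁v₁ = A₂v₂, so v₂ = (305 cm²)/(18.3 cm²) × 0.966 m/s = 16.1 m/s.
Energy conservation along the streamline gives P₂ = P₁ − ½ρ(v₂² − v₁²) − ρg(h₂ − h₁).
P₂ = 700000 + ½·915·(0.966² − 16.1²) − 915·9.8·(+13.3) = 700000 + (-118000) − (119000) = 463000 Pa.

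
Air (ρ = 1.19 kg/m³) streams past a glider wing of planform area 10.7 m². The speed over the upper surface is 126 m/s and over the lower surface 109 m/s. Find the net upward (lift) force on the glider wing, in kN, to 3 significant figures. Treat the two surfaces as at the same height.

With equal heights on the two surfaces, Bernoulli gives P_lower − P_upper = ½ρ(v_upper² − v_lower²).
ΔP = ½·1.19·(126² − 109²) = 2380 Pa.
Lift = ΔP · A = 2380 × 10.7 = 25400 N.

F ≈ 25.4 kN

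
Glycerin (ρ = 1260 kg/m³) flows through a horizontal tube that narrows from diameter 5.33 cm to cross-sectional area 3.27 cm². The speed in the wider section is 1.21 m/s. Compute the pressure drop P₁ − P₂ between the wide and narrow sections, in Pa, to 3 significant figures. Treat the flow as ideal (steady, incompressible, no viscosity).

The volume flow rate is constant, so v₂ = (A₁/A₂)v₁ = (22.3/3.27)·1.21 = 8.26 m/s.
The pipe is horizontal, so Bernoulli reduces to P₁ + ½ρv₁² = P₂ + ½ρv₂².
P₁ − P₂ = ½·1260·(8.26² − 1.21²) = ½·1260·66.7 = 42000 Pa.

ΔP ≈ 42000 Pa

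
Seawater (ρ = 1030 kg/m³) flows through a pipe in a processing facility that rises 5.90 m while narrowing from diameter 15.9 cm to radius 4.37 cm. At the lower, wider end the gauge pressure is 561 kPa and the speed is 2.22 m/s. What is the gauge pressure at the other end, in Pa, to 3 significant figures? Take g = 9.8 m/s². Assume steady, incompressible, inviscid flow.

P₂ ≈ 476000 Pa

By continuity, v₂ = v₁·A₁/A₂ = 2.22·(199/60.0) = 7.35 m/s.
Energy conservation along the streamline gives P₂ = P₁ − ½ρ(v₂² − v₁²) − ρg(h₂ − h₁).
P₂ = 561000 + ½·1030·(2.22² − 7.35²) − 1030·9.8·(+5.90) = 561000 + (-25300) − (59600) = 476000 Pa.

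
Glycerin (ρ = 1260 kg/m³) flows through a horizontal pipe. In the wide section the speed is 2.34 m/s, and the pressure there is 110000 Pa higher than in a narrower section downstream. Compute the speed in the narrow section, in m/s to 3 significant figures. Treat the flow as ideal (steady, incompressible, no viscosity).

Horizontal Bernoulli: P₁ + ½ρv₁² = P₂ + ½ρv₂², so v₂² = v₁² + 2(P₁ − P₂)/ρ.
v₂ = √(2.34² + 2·110000/1260) = √(5.48 + 175) = 13.4 m/s.

v₂ ≈ 13.4 m/s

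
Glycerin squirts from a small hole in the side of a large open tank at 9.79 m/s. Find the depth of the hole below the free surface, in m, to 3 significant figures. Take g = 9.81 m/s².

h = 4.89 m

Inverting v = √(2gh) gives h = v² / 2g.
h = 9.79²/(2·9.81) = 95.8/19.62 = 4.89 m.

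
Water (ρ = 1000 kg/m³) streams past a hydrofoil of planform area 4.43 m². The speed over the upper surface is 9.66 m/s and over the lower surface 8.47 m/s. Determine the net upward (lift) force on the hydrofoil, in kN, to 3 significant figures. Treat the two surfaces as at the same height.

F = 47.8 kN

The faster flow above has the lower pressure; Bernoulli (same height) gives ΔP = ½ρ(v_up² − v_low²).
ΔP = ½·1000·(9.66² − 8.47²) = 10800 Pa.
Lift = ΔP · A = 10800 × 4.43 = 47800 N.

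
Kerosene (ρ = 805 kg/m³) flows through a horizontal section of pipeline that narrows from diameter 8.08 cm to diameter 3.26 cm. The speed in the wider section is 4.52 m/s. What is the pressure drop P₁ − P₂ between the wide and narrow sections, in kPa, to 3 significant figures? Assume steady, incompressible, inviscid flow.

Mass conservation (A₁v₁ = A₂v₂) gives v₂ = 4.52 × 51.3/8.35 = 27.8 m/s.
With no height change, Bernoulli's equation is P₁ + ½ρv₁² = P₂ + ½ρv₂².
P₁ − P₂ = ½·805·(27.8² − 4.52²) = ½·805·751 = 302000 Pa.

302 kPa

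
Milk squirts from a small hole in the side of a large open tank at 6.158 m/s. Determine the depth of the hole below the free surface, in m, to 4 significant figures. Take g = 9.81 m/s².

For a small hole in a large open tank, ½v² = gh, giving h = v²/(2g).
h = 6.158²/(2·9.81) = 37.92/19.62 = 1.933 m.

h ≈ 1.933 m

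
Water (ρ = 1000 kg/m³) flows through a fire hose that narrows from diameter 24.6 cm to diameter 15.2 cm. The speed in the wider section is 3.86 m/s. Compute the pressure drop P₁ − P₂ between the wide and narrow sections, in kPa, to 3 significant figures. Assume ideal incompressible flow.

ΔP = 43.7 kPa

By continuity, v₂ = v₁·A₁/A₂ = 3.86·(475/181) = 10.1 m/s.
The pipe is horizontal, so Bernoulli reduces to P₁ + ½ρv₁² = P₂ + ½ρv₂².
P₁ − P₂ = ½·1000·(10.1² − 3.86²) = ½·1000·87.3 = 43700 Pa.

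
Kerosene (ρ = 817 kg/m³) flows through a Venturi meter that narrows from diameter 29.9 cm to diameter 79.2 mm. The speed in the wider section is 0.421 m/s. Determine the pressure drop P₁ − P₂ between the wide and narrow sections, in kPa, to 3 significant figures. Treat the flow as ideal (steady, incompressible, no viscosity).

Continuity gives A₁v₁ = A₂v₂, so v₂ = (702 cm²)/(49.3 cm²) × 0.421 m/s = 6.00 m/s.
The pipe is horizontal, so Bernoulli reduces to P₁ + ½ρv₁² = P₂ + ½ρv₂².
P₁ − P₂ = ½·817·(6.00² − 0.421²) = ½·817·35.8 = 14600 Pa.

ΔP = 14.6 kPa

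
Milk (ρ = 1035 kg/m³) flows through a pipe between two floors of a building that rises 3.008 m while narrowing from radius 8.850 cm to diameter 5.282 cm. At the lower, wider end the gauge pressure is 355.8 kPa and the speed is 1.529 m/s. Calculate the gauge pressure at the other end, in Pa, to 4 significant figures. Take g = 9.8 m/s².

By continuity, v₂ = v₁·A₁/A₂ = 1.529·(246.1/21.91) = 17.17 m/s.
Energy conservation along the streamline gives P₂ = P₁ − ½ρ(v₂² − v₁²) − ρg(h₂ − h₁).
P₂ = 355800 + ½·1035·(1.529² − 17.17²) − 1035·9.8·(+3.008) = 355800 + (-151300) − (30510) = 173900 Pa.

P₂ = 173900 Pa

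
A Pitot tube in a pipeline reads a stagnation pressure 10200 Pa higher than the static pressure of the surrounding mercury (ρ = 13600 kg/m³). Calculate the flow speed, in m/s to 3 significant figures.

The dynamic pressure equals the rise in static pressure at the stagnation point: ΔP = ½ρv².
v = √(2ΔP/ρ) = √(2·10200/13600) = 1.22 m/s.

v ≈ 1.22 m/s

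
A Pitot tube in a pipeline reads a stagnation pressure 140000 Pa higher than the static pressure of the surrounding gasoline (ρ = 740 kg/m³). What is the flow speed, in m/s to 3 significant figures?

v = 19.5 m/s

At the stagnation point the flow is brought to rest, so Bernoulli gives P_stag − P_static = ½ρv².
v = √(2ΔP/ρ) = √(2·140000/740) = 19.5 m/s.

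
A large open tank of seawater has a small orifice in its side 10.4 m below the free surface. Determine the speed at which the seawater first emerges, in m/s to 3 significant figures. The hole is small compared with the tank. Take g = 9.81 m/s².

Bernoulli from surface to hole (P equal, v_surface ≈ 0): v = √(2gh) = √(2×9.81×10.4) = 14.3 m/s.

v = 14.3 m/s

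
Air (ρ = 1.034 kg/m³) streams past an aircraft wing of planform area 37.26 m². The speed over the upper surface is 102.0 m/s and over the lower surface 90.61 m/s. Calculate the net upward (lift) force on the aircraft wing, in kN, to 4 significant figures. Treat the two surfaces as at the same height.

42.26 kN

With equal heights on the two surfaces, Bernoulli gives P_lower − P_upper = ½ρ(v_upper² − v_lower²).
ΔP = ½·1.034·(102.0² − 90.61²) = 1134 Pa.
Lift = ΔP · A = 1134 × 37.26 = 42260 N.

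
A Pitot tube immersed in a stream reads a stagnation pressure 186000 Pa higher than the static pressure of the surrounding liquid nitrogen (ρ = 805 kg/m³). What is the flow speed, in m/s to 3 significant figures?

The dynamic pressure equals the rise in static pressure at the stagnation point: ΔP = ½ρv².
v = √(2ΔP/ρ) = √(2·186000/805) = 21.5 m/s.

v = 21.5 m/s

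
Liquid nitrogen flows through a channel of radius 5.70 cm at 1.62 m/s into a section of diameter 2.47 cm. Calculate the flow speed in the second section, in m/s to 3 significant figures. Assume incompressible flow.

The volume flow rate is constant, so v₂ = (A₁/A₂)v₁ = (102/4.79)·1.62 = 34.5 m/s.

v₂ ≈ 34.5 m/s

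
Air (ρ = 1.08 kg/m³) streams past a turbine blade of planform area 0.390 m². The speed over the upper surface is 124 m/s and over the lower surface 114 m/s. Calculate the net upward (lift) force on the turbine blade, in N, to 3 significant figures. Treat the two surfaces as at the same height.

The faster flow above has the lower pressure; Bernoulli (same height) gives ΔP = ½ρ(v_up² − v_low²).
ΔP = ½·1.08·(124² − 114²) = 1290 Pa.
Lift = ΔP · A = 1290 × 0.390 = 501 N.

F = 501 N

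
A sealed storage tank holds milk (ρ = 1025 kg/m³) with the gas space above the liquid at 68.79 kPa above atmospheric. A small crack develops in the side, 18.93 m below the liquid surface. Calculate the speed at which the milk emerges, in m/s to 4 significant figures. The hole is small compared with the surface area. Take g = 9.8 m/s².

v ≈ 22.48 m/s

Take point 1 at the surface (v₁ ≈ 0) and point 2 at the hole (at atmospheric pressure). Bernoulli: P₁ + ρg h = P_atm + ½ρv₂².
With P₁ − P_atm = 68790 Pa, v₂ = √(2gh + 2ΔP/ρ) = √(2·9.8·18.93 + 2·68790/1025) = 22.48 m/s.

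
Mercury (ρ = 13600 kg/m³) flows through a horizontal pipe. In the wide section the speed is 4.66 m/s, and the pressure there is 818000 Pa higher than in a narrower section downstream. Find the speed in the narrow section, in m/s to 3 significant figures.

v₂ ≈ 11.9 m/s

Along the level pipe P + ½ρv² is conserved, hence v₂² = v₁² + 2(P₁ − P₂)/ρ.
v₂ = √(4.66² + 2·818000/13600) = √(21.7 + 120) = 11.9 m/s.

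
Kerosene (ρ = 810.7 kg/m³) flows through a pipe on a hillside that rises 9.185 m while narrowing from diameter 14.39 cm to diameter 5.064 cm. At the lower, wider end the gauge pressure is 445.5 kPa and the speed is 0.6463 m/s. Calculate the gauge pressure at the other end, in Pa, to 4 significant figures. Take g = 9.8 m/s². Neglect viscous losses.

Continuity gives A₁v₁ = A₂v₂, so v₂ = (162.6 cm²)/(20.14 cm²) × 0.6463 m/s = 5.219 m/s.
Energy conservation along the streamline gives P₂ = P₁ − ½ρ(v₂² − v₁²) − ρg(h₂ − h₁).
P₂ = 445500 + ½·810.7·(0.6463² − 5.219²) − 810.7·9.8·(+9.185) = 445500 + (-10870) − (72970) = 361700 Pa.

P₂ ≈ 361700 Pa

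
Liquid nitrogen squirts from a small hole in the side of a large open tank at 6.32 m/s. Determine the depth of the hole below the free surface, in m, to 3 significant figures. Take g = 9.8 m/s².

Torricelli: v = √(2gh), so h = v²/(2g).
h = 6.32²/(2·9.8) = 39.9/19.60 = 2.04 m.

h ≈ 2.04 m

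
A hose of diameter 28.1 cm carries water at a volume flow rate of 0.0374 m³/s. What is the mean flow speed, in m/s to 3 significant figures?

Q = 0.0374 m³/s = 0.0374 m³/s.
v = Q/A = 0.0374 / 0.0620 = 0.603 m/s.

v ≈ 0.603 m/s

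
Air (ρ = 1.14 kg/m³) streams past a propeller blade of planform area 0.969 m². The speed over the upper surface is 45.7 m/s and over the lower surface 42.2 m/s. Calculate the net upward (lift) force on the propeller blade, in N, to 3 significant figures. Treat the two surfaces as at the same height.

170 N

The faster flow above has the lower pressure; Bernoulli (same height) gives ΔP = ½ρ(v_up² − v_low²).
ΔP = ½·1.14·(45.7² − 42.2²) = 175 Pa.
Lift = ΔP · A = 175 × 0.969 = 170 N.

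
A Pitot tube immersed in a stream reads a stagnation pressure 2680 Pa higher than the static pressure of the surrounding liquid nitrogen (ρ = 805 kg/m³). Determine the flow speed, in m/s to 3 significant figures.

v ≈ 2.58 m/s

Bernoulli between the free stream and the stagnation point: ½ρv² = P_stag − P_static.
v = √(2ΔP/ρ) = √(2·2680/805) = 2.58 m/s.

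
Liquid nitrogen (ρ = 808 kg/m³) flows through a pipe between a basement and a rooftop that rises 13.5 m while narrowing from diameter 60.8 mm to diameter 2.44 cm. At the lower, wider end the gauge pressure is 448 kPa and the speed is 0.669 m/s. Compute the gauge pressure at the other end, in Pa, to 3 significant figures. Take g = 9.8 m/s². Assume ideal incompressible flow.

P₂ ≈ 334000 Pa

Mass conservation (A₁v₁ = A₂v₂) gives v₂ = 0.669 × 29.0/4.68 = 4.15 m/s.
Applying Bernoulli between the two ends and solving for P₂: P₂ = P₁ + ½ρ(v₁² − v₂²) − ρgΔh.
P₂ = 448000 + ½·808·(0.669² − 4.15²) − 808·9.8·(+13.5) = 448000 + (-6790) − (107000) = 334000 Pa.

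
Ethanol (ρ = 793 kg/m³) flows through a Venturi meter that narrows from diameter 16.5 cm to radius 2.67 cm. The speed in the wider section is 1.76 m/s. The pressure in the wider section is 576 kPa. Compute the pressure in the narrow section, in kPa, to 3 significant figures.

465 kPa

By continuity, v₂ = v₁·A₁/A₂ = 1.76·(214/22.4) = 16.8 m/s.
The pipe is horizontal, so Bernoulli reduces to P₁ + ½ρv₁² = P₂ + ½ρv₂².
P₂ = P₁ − ½ρ(v₂² − v₁²) = 576000 − ½·793·(16.8² − 1.76²) = 576000 − 111000 = 465000 Pa.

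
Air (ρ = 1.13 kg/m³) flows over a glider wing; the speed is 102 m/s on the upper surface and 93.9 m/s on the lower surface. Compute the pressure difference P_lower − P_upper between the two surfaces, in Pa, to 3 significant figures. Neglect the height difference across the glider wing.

ΔP ≈ 897 Pa

The pressure is lower where the speed is higher: ΔP = ½ρ(v_up² − v_low²).
ΔP = ½·1.13·(102² − 93.9²) = 897 Pa.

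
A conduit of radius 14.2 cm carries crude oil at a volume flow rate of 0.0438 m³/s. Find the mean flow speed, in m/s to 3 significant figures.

Q = 0.0438 m³/s = 0.0438 m³/s.
v = Q/A = 0.0438 / 0.0633 = 0.691 m/s.

v ≈ 0.691 m/s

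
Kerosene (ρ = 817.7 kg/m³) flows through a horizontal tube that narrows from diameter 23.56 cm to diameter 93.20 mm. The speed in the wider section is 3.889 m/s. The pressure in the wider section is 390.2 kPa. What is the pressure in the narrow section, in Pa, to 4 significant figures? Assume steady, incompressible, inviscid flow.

Continuity gives A₁v₁ = A₂v₂, so v₂ = (436.0 cm²)/(68.22 cm²) × 3.889 m/s = 24.85 m/s.
The pipe is horizontal, so Bernoulli reduces to P₁ + ½ρv₁² = P₂ + ½ρv₂².
P₂ = P₁ − ½ρ(v₂² − v₁²) = 390200 − ½·817.7·(24.85² − 3.889²) = 390200 − 246300 = 143900 Pa.

P₂ ≈ 143900 Pa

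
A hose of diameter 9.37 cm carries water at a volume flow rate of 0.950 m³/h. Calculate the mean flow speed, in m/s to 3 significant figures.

v ≈ 0.0383 m/s

Q = 0.950 m³/h = 0.000264 m³/s.
v = Q/A = 0.000264 / 0.00690 = 0.0383 m/s.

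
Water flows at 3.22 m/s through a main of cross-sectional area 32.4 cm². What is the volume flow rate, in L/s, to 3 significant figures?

Q = A·v = 0.00324 m² × 3.22 m/s = 0.0104 m³/s.
Converting: 0.0104 m³/s × 1000 = 10.4 L/s.

Q = 10.4 L/s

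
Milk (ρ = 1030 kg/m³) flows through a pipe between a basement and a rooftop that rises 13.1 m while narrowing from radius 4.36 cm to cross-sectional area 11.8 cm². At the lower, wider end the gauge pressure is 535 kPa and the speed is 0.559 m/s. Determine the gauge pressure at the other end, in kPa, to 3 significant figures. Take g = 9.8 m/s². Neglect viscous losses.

399 kPa

Mass conservation (A₁v₁ = A₂v₂) gives v₂ = 0.559 × 59.7/11.8 = 2.83 m/s.
Applying Bernoulli between the two ends and solving for P₂: P₂ = P₁ + ½ρ(v₁² − v₂²) − ρgΔh.
P₂ = 535000 + ½·1030·(0.559² − 2.83²) − 1030·9.8·(+13.1) = 535000 + (-3960) − (132000) = 399000 Pa.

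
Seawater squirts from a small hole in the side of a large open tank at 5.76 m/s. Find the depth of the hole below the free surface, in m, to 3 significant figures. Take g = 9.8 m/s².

1.69 m

Torricelli: v = √(2gh), so h = v²/(2g).
h = 5.76²/(2·9.8) = 33.2/19.60 = 1.69 m.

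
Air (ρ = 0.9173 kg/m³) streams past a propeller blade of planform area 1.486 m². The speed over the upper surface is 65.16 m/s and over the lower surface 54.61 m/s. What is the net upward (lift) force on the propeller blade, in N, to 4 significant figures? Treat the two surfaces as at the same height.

From P + ½ρv² = const at equal height, P_low − P_up = ½ρ(v_up² − v_low²).
ΔP = ½·0.9173·(65.16² − 54.61²) = 579.5 Pa.
Lift = ΔP · A = 579.5 × 1.486 = 861.2 N.

861.2 N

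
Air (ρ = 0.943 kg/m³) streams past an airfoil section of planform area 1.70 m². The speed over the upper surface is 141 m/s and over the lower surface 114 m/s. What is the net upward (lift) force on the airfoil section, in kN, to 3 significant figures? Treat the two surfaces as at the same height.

F ≈ 5.52 kN

With equal heights on the two surfaces, Bernoulli gives P_lower − P_upper = ½ρ(v_upper² − v_lower²).
ΔP = ½·0.943·(141² − 114²) = 3250 Pa.
Lift = ΔP · A = 3250 × 1.70 = 5520 N.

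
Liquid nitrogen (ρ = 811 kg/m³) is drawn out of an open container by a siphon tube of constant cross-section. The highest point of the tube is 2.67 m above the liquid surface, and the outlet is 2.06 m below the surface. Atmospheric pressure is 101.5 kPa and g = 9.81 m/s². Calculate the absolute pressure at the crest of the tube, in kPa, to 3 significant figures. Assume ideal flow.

Bernoulli surface→outlet gives ½v² = g·h_out, so v = √(2·9.81·2.06) = 6.36 m/s.
Continuity keeps v the same throughout the tube; from surface to crest, P_atm + 0 = P_top + ½ρv² + ρg·h_top.
P_top = 101500 − ½·811·6.36² − 811·9.81·2.67 = 63900 Pa.

P_top ≈ 63.9 kPa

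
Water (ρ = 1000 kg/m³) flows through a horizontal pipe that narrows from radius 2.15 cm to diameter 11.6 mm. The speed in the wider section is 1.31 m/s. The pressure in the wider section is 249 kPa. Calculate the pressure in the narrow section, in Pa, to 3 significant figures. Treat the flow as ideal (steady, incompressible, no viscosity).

87800 Pa

By continuity, v₂ = v₁·A₁/A₂ = 1.31·(14.5/1.06) = 18.0 m/s.
Along the horizontal streamline, P + ½ρv² is constant.
P₂ = P₁ − ½ρ(v₂² − v₁²) = 249000 − ½·1000·(18.0² − 1.31²) = 249000 − 161000 = 87800 Pa.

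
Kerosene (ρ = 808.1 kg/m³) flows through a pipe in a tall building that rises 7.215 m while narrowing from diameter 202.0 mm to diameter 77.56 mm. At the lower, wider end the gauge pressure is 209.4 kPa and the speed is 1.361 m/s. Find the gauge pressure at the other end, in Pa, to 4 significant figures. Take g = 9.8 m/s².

Mass conservation (A₁v₁ = A₂v₂) gives v₂ = 1.361 × 320.5/47.25 = 9.232 m/s.
Applying Bernoulli between the two ends and solving for P₂: P₂ = P₁ + ½ρ(v₁² − v₂²) − ρgΔh.
P₂ = 209400 + ½·808.1·(1.361² − 9.232²) − 808.1·9.8·(+7.215) = 209400 + (-33690) − (57140) = 118600 Pa.

P₂ ≈ 118600 Pa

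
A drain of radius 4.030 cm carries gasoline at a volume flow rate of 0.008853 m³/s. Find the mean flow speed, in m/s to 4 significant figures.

v = 1.735 m/s

Q = 0.008853 m³/s = 0.008853 m³/s.
v = Q/A = 0.008853 / 0.005102 = 1.735 m/s.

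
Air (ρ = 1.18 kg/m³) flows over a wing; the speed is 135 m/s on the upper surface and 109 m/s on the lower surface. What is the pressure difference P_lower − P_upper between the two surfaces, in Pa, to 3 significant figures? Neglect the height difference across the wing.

ΔP = 3740 Pa

With negligible Δh, P + ½ρv² is constant, so P_low − P_up = ½ρ(v_up² − v_low²).
ΔP = ½·1.18·(135² − 109²) = 3740 Pa.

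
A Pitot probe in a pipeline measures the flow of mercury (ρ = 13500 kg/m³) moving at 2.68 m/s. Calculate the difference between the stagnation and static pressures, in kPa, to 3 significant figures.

At the stagnation point the flow is brought to rest, so Bernoulli gives P_stag − P_static = ½ρv².
ΔP = ½·13500·2.68² = 48500 Pa.

ΔP ≈ 48.5 kPa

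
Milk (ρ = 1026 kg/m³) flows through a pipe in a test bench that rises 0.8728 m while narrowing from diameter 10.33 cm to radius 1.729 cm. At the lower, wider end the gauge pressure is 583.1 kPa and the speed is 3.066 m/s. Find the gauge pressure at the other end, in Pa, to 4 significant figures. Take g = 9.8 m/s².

Continuity gives A₁v₁ = A₂v₂, so v₂ = (83.81 cm²)/(9.392 cm²) × 3.066 m/s = 27.36 m/s.
Energy conservation along the streamline gives P₂ = P₁ − ½ρ(v₂² − v₁²) − ρg(h₂ − h₁).
P₂ = 583100 + ½·1026·(3.066² − 27.36²) − 1026·9.8·(+0.8728) = 583100 + (-379200) − (8776) = 195100 Pa.

P₂ ≈ 195100 Pa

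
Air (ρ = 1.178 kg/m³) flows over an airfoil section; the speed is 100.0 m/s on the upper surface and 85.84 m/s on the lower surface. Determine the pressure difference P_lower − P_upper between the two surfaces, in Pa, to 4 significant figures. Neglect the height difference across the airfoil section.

ΔP ≈ 1550 Pa

With negligible Δh, P + ½ρv² is constant, so P_low − P_up = ½ρ(v_up² − v_low²).
ΔP = ½·1.178·(100.0² − 85.84²) = 1550 Pa.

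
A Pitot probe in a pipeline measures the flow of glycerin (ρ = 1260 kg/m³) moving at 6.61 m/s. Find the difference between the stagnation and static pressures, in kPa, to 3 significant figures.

Bernoulli between the free stream and the stagnation point: ½ρv² = P_stag − P_static.
ΔP = ½·1260·6.61² = 27500 Pa.

27.5 kPa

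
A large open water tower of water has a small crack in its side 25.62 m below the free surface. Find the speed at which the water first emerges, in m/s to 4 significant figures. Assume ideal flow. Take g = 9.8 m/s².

v ≈ 22.41 m/s

Torricelli's result v = √(2gh) gives v = √(2·9.8·25.62) = 22.41 m/s.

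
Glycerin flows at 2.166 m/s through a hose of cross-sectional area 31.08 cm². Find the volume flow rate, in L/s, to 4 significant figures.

Q = A·v = 0.003108 m² × 2.166 m/s = 0.006732 m³/s.
Converting: 0.006732 m³/s × 1000 = 6.732 L/s.

Q = 6.732 L/s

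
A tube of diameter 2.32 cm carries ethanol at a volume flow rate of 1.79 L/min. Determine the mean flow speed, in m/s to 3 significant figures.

Q = 1.79 L/min = 0.0000298 m³/s.
v = Q/A = 0.0000298 / 0.000423 = 0.0706 m/s.

v ≈ 0.0706 m/s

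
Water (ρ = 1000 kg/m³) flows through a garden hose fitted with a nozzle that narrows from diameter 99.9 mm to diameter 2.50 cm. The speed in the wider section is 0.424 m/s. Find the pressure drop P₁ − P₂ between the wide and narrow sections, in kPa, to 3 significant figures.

By continuity, v₂ = v₁·A₁/A₂ = 0.424·(78.4/4.91) = 6.77 m/s.
The pipe is horizontal, so Bernoulli reduces to P₁ + ½ρv₁² = P₂ + ½ρv₂².
P₁ − P₂ = ½·1000·(6.77² − 0.424²) = ½·1000·45.7 = 22800 Pa.

22.8 kPa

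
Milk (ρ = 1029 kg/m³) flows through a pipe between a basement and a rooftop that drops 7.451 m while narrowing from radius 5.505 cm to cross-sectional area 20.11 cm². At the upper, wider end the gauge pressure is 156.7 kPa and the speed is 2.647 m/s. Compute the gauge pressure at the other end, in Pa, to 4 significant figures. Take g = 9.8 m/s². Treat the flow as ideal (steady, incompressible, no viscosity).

The volume flow rate is constant, so v₂ = (A₁/A₂)v₁ = (95.21/20.11)·2.647 = 12.53 m/s.
Energy conservation along the streamline gives P₂ = P₁ − ½ρ(v₂² − v₁²) − ρg(h₂ − h₁).
P₂ = 156700 + ½·1029·(2.647² − 12.53²) − 1029·9.8·(−7.451) = 156700 + (-77190) − (-75140) = 154600 Pa.

P₂ ≈ 154600 Pa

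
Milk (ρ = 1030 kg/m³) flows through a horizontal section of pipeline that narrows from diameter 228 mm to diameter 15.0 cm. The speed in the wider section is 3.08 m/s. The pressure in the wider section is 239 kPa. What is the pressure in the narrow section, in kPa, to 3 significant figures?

Mass conservation (A₁v₁ = A₂v₂) gives v₂ = 3.08 × 408/177 = 7.12 m/s.
The pipe is horizontal, so Bernoulli reduces to P₁ + ½ρv₁² = P₂ + ½ρv₂².
P₂ = P₁ − ½ρ(v₂² − v₁²) = 239000 − ½·1030·(7.12² − 3.08²) = 239000 − 21200 = 218000 Pa.

P₂ ≈ 218 kPa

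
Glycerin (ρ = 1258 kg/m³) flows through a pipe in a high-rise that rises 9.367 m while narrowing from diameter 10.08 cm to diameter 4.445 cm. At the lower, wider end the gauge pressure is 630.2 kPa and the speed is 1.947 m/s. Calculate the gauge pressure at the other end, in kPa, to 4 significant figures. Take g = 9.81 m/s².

P₂ = 453.9 kPa

By continuity, v₂ = v₁·A₁/A₂ = 1.947·(79.80/15.52) = 10.01 m/s.
Energy conservation along the streamline gives P₂ = P₁ − ½ρ(v₂² − v₁²) − ρg(h₂ − h₁).
P₂ = 630200 + ½·1258·(1.947² − 10.01²) − 1258·9.81·(+9.367) = 630200 + (-60670) − (115600) = 453900 Pa.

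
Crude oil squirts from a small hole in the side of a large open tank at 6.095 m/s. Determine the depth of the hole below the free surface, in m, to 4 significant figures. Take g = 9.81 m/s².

For a small hole in a large open tank, ½v² = gh, giving h = v²/(2g).
h = 6.095²/(2·9.81) = 37.15/19.62 = 1.893 m.

1.893 m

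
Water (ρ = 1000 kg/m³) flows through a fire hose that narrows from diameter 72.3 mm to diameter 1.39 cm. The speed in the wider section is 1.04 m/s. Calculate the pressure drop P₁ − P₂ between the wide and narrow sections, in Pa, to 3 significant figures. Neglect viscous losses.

The volume flow rate is constant, so v₂ = (A₁/A₂)v₁ = (41.1/1.52)·1.04 = 28.1 m/s.
Bernoulli (h₁ = h₂): P₁ − P₂ = ½ρ(v₂² − v₁²).
P₁ − P₂ = ½·1000·(28.1² − 1.04²) = ½·1000·791 = 395000 Pa.

ΔP ≈ 395000 Pa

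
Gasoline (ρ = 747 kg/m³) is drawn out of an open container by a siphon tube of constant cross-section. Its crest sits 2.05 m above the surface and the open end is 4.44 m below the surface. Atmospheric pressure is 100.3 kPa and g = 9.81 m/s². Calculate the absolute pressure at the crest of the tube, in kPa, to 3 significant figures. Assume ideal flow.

52.7 kPa

From the surface to the outlet (both open to atmosphere, surface at rest): v = √(2g·h_out) = √(2·9.81·4.44) = 9.33 m/s.
The bore is uniform, so the speed at the crest is the same v. Bernoulli surface→crest: P_atm = P_top + ½ρv² + ρg·h_top.
P_top = 100300 − ½·747·9.33² − 747·9.81·2.05 = 52700 Pa.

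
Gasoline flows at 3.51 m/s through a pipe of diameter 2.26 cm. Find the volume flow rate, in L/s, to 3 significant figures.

1.41 L/s

Q = A·v = 0.000401 m² × 3.51 m/s = 0.00141 m³/s.
Converting: 0.00141 m³/s × 1000 = 1.41 L/s.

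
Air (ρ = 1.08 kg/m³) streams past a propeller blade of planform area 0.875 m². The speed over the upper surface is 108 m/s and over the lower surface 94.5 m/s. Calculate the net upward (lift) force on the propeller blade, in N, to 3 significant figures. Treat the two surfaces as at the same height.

With equal heights on the two surfaces, Bernoulli gives P_lower − P_upper = ½ρ(v_upper² − v_lower²).
ΔP = ½·1.08·(108² − 94.5²) = 1480 Pa.
Lift = ΔP · A = 1480 × 0.875 = 1290 N.

F ≈ 1290 N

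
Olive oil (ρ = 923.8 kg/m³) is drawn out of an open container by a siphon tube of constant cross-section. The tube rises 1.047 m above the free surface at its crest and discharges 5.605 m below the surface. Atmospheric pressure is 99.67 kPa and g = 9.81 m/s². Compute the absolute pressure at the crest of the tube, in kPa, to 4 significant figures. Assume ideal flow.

From the surface to the outlet (both open to atmosphere, surface at rest): v = √(2g·h_out) = √(2·9.81·5.605) = 10.49 m/s.
The bore is uniform, so the speed at the crest is the same v. Bernoulli surface→crest: P_atm = P_top + ½ρv² + ρg·h_top.
P_top = 99670 − ½·923.8·10.49² − 923.8·9.81·1.047 = 39390 Pa.

P_top ≈ 39.39 kPa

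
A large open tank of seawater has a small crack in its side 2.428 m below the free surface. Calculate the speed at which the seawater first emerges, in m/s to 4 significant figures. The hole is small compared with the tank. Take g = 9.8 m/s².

The surface is effectively still and both ends are open, so ½v² = gh and v = √(2·9.8·2.428) = 6.898 m/s.

v ≈ 6.898 m/s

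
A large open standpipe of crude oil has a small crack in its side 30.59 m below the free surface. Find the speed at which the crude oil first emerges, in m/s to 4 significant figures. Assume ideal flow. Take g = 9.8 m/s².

With the surface at rest and both surface and jet at atmospheric pressure, Bernoulli gives ρg h = ½ρv², so v = √(2gh) = √(2·9.8·30.59) = 24.49 m/s.

v ≈ 24.49 m/s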